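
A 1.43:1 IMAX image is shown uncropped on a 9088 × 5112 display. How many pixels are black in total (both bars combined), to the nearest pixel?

9088318 pixels

1.43:1 IMAX is narrower than 16:9, so it spans the full height.
Content width = 5112 × 1.430 ≈ 7310.1600 px.
Leftover width: 9088 − 7310.1600 = 1777.8400 px.
Bar area = 1777.8400 × 5112 ≈ 9088318 px.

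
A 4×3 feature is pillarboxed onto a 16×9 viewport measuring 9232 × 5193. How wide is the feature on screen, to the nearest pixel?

Since 1.333 < 1.778, the feature is height-limited.
The feature is 5193 × 4/3 ≈ 6924.00 px wide.

6924 px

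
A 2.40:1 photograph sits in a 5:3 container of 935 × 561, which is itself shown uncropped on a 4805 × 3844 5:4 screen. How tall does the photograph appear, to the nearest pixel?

2002 px

First fit — 2.40:1 into 935×561 spans the width: 935.00 × 389.58.
5:3 in 4805×3844: fills the width, so the intermediate becomes 4805.00 × 2883.00 — a scale of ×5.1390.
The photograph scales with it: height 389.58 × 5.1390 ≈ 2002.08.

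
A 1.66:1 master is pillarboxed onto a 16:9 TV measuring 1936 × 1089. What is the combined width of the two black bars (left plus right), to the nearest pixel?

Since 1.660 < 1.778, the master is height-limited.
That makes the image 1807.74 px wide (1089 × 1.660).
Leftover width: 1936 − 1807.74 = 128.26 px.

128 px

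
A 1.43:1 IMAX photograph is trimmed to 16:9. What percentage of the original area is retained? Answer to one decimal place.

80.4%

16:9 is wider than 1.43:1 IMAX, so the crop keeps the full width and trims the height.
Fraction kept = (1.430)/(1.778) ≈ 80.44%.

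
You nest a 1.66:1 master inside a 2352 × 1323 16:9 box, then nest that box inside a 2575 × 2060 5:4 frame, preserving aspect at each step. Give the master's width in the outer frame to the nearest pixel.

First fit — 1.66:1 into 2352×1323 spans the height: 2196.18 × 1323.00.
16:9 in 2575×2060: fills the width, so the intermediate becomes 2575.00 × 1448.44 — a scale of ×1.0948.
The master scales with it: width 2196.18 × 1.0948 ≈ 2404.41.

2404 px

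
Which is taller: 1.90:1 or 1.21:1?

1.21:1

1.9 and 1.21; 1.9 > 1.21. The smaller width-to-height ratio is the taller frame.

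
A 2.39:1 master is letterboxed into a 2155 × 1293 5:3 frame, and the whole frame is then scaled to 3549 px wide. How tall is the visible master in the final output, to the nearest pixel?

1485 px

At 2155×1293 the master is width-limited, so height = 2155 / 2.390 ≈ 901.67 px.
Resizing to 3549 px wide multiplies everything by 1.6469: 901.67 → 1484.94 px.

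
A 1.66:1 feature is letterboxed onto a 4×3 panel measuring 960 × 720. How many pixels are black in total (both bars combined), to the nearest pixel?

136019 pixels

1.66:1 is wider than 4×3, so it spans the full width.
Content height = 960 / 1.660 ≈ 578.3133 px.
Leftover height: 720 − 578.3133 = 141.6867 px.
That's 141.6867 × 960 ≈ 136019 black pixels.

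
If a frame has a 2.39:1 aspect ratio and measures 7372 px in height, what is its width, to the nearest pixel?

Width = 7372 × 2.390 = 17619.08.

17619 px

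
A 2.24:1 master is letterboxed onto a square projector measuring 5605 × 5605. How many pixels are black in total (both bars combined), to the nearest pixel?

2.24:1 is wider than square, so it spans the full width.
That makes the image 2502.2321 px tall (5605 / 2.240).
Black = 5605 − 2502.2321 = 3102.7679 px.
That's 3102.7679 × 5605 ≈ 17391014 black pixels.

17391014 pixels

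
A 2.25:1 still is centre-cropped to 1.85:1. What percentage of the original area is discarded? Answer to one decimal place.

17.8%

1.85:1 is narrower than 2.25:1, so the crop keeps the full height and trims the width.
Fraction kept = (1.850)/(2.250) ≈ 82.22%, so 17.78% is lost.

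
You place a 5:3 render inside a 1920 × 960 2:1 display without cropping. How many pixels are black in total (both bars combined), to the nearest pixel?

307200 pixels

Since 1.667 < 2.000, the render is height-limited.
The render is 960 × 5/3 ≈ 1600.0000 px wide.
Black = 1920 − 1600.0000 = 320.0000 px.
Bar area = 320.0000 × 960 ≈ 307200 px.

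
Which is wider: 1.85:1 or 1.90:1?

1.90:1

1.85 and 1.9; 1.9 > 1.85.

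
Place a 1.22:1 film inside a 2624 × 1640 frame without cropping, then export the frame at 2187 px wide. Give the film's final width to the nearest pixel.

1668 px

Fitted into 2624×1640, the film spans the height; its width is 1640 × 1.220 ≈ 2000.80 px.
The frame scales by 2187/2624 = 0.8335; 2000.80 × 0.8335 ≈ 1667.59 px.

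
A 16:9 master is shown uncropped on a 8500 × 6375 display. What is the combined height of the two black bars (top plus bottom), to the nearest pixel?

16:9 is wider than 4×3, so it spans the full width.
Content height = 8500 × 9/16 ≈ 4781.25 px.
Black = 6375 − 4781.25 = 1593.75 px.

1594 px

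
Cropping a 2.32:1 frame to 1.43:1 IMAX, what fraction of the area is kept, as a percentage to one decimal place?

The height stays; only width is cut (since 1.43:1 IMAX is narrower than 2.32:1).
Fraction kept = (1.430)/(2.320) ≈ 61.64%.

61.6%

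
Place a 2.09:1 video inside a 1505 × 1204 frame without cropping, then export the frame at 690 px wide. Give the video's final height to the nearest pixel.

In the 1505×1204 frame the video fills the width: height = 1505 / 2.090 ≈ 720.10 px.
Resizing to 690 px wide multiplies everything by 0.4585: 720.10 → 330.14 px.

330 px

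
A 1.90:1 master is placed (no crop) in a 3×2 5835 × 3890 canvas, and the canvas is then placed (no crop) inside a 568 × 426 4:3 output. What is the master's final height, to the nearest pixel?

First fit — 1.90:1 into 5835×3890 spans the width: 5835.00 × 3071.05.
The 3×2 canvas is width-limited in 568×426, giving 568.00 × 378.67; scale factor 0.0973.
Applying the same ×0.0973: 3071.05 → 298.95.

299 px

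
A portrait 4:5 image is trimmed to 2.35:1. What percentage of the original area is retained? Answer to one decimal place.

The width stays; only height is cut (since 2.35:1 is wider than portrait 4:5).
Area ratio = (0.800)/(2.350) = 34.04% retained.

34.0%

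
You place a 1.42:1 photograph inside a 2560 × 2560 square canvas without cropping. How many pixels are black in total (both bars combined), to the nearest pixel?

Since 1.420 > 1.000, the photograph is width-limited.
Content height = 2560 / 1.420 ≈ 1802.8169 px.
Leftover height: 2560 − 1802.8169 = 757.1831 px.
That's 757.1831 × 2560 ≈ 1938389 black pixels.

1938389 pixels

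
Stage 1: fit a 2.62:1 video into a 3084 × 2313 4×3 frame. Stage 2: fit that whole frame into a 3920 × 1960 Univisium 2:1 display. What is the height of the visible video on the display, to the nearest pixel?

Inside the 3084×2313 canvas the video is width-limited at 3084.00 × 1177.10.
The 4×3 canvas is height-limited in 3920×1960, giving 2613.33 × 1960.00; scale factor 0.8474.
The video scales with it: height 1177.10 × 0.8474 ≈ 997.46.

997 px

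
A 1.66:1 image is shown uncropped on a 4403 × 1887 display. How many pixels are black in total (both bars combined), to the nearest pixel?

Since 1.660 < 2.333, the image is height-limited.
Content width = 1887 × 1.660 ≈ 3132.4200 px.
4403 − 3132.4200 = 1270.5800 px of bars.
Bar area = 1270.5800 × 1887 ≈ 2397584 px.

2397584 pixels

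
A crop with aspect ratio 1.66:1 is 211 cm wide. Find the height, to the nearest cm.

211 / 1.660 = 127.11.

127 cm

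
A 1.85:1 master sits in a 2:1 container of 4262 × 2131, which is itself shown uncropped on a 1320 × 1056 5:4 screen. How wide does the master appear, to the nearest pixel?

1221 px

1.85:1 in 4262×2131: fills the height, so the master is 3942.35 × 2131.00.
The 2:1 canvas is width-limited in 1320×1056, giving 1320.00 × 660.00; scale factor 0.3097.
The master scales with it: width 3942.35 × 0.3097 ≈ 1221.00.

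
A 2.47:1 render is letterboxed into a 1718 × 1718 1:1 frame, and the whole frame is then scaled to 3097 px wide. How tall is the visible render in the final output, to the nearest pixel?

1254 px

At 1718×1718 the render is width-limited, so height = 1718 / 2.470 ≈ 695.55 px.
Scaling 1718 → 3097 is ×1.8027, so the height becomes 695.55 × 1.8027 ≈ 1253.85 px.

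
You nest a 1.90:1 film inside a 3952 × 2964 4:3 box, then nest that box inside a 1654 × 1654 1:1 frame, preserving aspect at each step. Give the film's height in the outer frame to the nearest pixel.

First fit — 1.90:1 into 3952×2964 spans the width: 3952.00 × 2080.00.
The 4:3 canvas is width-limited in 1654×1654, giving 1654.00 × 1240.50; scale factor 0.4185.
So the film's height is 2080.00 × 0.4185 ≈ 870.53.

871 px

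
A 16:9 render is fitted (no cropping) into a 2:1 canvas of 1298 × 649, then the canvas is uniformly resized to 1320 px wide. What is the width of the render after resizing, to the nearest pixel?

1173 px

Fitted into 1298×649, the render spans the height; its width is 649 × 16/9 ≈ 1153.78 px.
The frame scales by 1320/1298 = 1.0169; 1153.78 × 1.0169 ≈ 1173.33 px.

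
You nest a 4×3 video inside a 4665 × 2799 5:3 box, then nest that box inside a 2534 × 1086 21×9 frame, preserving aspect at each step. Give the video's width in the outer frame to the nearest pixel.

First fit — 4×3 into 4665×2799 spans the height: 3732.00 × 2799.00.
5:3 in 2534×1086: fills the height, so the intermediate becomes 1810.00 × 1086.00 — a scale of ×0.3880.
The video scales with it: width 3732.00 × 0.3880 ≈ 1448.00.

1448 px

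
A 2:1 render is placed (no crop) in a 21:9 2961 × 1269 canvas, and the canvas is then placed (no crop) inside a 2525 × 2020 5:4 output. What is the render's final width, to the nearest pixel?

2164 px

2:1 in 2961×1269: fills the height, so the render is 2538.00 × 1269.00.
21:9 in 2525×2020: fills the width, so the intermediate becomes 2525.00 × 1082.14 — a scale of ×0.8528.
Applying the same ×0.8528: 2538.00 → 2164.29.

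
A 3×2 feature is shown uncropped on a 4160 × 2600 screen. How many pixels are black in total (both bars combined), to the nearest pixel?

Since 1.500 < 1.600, the feature is height-limited.
Content width = 2600 × 3/2 ≈ 3900.0000 px.
4160 − 3900.0000 = 260.0000 px of bars.
Across the 2600-px span: 260.0000 × 2600 ≈ 676000 px.

676000 pixels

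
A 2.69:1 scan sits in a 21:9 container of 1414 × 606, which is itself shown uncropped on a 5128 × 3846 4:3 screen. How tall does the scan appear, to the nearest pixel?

2.69:1 in 1414×606: fills the width, so the scan is 1414.00 × 525.65.
The 21:9 canvas is width-limited in 5128×3846, giving 5128.00 × 2197.71; scale factor 3.6266.
So the scan's height is 525.65 × 3.6266 ≈ 1906.32.

1906 px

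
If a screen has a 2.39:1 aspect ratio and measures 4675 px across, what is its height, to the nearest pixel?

4675 / 2.390 = 1956.07.

1956 px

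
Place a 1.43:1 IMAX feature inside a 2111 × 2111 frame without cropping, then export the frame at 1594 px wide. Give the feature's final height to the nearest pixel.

In the 2111×2111 frame the feature fills the width: height = 2111 / 1.430 ≈ 1476.22 px.
The frame scales by 1594/2111 = 0.7551; 1476.22 × 0.7551 ≈ 1114.69 px.

1115 px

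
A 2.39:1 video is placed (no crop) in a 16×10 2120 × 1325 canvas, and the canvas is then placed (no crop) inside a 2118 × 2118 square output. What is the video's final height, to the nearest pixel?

2.39:1 in 2120×1325: fills the width, so the video is 2120.00 × 887.03.
16×10 in 2118×2118: fills the width, so the intermediate becomes 2118.00 × 1323.75 — a scale of ×0.9991.
Applying the same ×0.9991: 887.03 → 886.19.

886 px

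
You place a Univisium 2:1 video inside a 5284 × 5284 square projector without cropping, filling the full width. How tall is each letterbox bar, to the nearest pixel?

That makes the image 2642.00 px tall (5284 × 1/2).
Leftover height: 5284 − 2642.00 = 2642.00 px → 1321.00 each side.

1321 px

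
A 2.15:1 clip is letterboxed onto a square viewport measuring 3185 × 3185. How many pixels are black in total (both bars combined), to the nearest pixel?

2.15:1 (2.150) > square (1.000), so the clip fills the width.
That makes the image 1481.3953 px tall (3185 / 2.150).
3185 − 1481.3953 = 1703.6047 px of bars.
Across the 3185-px span: 1703.6047 × 3185 ≈ 5425981 px.

5425981 pixels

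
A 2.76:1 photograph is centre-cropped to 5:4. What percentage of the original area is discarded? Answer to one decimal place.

54.7%

5:4 is narrower than 2.76:1, so the crop keeps the full height and trims the width.
Fraction kept = (1.250)/(2.760) ≈ 45.29%, so 54.71% is lost.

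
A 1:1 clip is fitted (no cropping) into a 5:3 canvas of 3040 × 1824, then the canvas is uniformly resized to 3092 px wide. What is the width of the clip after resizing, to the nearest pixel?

1855 px

Fitted into 3040×1824, the clip spans the height; its width is 1824 × 1/1 ≈ 1824.00 px.
Resizing to 3092 px wide multiplies everything by 1.0171: 1824.00 → 1855.20 px.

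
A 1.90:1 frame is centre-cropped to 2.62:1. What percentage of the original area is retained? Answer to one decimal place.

72.5%

Going from 1.90:1 to 2.62:1 means cutting height while keeping width.
Area ratio = (1.900)/(2.620) = 72.52% retained.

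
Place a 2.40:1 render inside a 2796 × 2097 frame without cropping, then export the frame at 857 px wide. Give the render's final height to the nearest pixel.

357 px

At 2796×2097 the render is width-limited, so height = 2796 / 2.400 ≈ 1165.00 px.
Scaling 2796 → 857 is ×0.3065, so the height becomes 1165.00 × 0.3065 ≈ 357.08 px.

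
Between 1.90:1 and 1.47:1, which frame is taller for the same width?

1.9 and 1.47; 1.9 > 1.47. The smaller width-to-height ratio is the taller frame.

1.47:1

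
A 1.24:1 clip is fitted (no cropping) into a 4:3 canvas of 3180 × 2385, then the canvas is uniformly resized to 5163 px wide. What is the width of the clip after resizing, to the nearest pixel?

In the 3180×2385 frame the clip fills the height: width = 2385 × 1.240 ≈ 2957.40 px.
Resizing to 5163 px wide multiplies everything by 1.6236: 2957.40 → 4801.59 px.

4802 px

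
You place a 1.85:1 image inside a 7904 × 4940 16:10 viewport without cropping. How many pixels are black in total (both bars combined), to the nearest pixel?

5276454 pixels

Since 1.850 > 1.600, the image is width-limited.
Content height = 7904 / 1.850 ≈ 4272.4324 px.
Black = 4940 − 4272.4324 = 667.5676 px.
Bar area = 667.5676 × 7904 ≈ 5276454 px.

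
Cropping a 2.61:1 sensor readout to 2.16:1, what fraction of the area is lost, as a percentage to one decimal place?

17.2%

The height stays; only width is cut (since 2.16:1 is narrower than 2.61:1).
Fraction kept = (2.160)/(2.610) ≈ 82.76%, so 17.24% is lost.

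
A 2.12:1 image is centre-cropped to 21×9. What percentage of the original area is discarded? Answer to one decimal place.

21×9 is wider than 2.12:1, so the crop keeps the full width and trims the height.
Fraction kept = (2.120)/(2.333) ≈ 90.86%, so 9.14% is lost.

9.1%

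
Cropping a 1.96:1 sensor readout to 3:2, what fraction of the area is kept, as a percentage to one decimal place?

76.5%

Going from 1.96:1 to 3:2 means cutting width while keeping height.
Area ratio = (1.500)/(1.960) = 76.53% retained.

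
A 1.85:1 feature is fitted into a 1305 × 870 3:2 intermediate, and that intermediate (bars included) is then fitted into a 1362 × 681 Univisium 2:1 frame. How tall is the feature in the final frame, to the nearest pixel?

First fit — 1.85:1 into 1305×870 spans the width: 1305.00 × 705.41.
The 3:2 canvas is height-limited in 1362×681, giving 1021.50 × 681.00; scale factor 0.7828.
The feature scales with it: height 705.41 × 0.7828 ≈ 552.16.

552 px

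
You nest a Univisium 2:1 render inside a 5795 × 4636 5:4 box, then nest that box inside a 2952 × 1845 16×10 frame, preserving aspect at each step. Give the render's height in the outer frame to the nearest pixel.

1153 px

Univisium 2:1 in 5795×4636: fills the width, so the render is 5795.00 × 2897.50.
5:4 in 2952×1845: fills the height, so the intermediate becomes 2306.25 × 1845.00 — a scale of ×0.3980.
So the render's height is 2897.50 × 0.3980 ≈ 1153.12.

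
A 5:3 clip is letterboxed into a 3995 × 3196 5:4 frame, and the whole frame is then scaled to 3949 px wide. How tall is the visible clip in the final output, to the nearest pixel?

In the 3995×3196 frame the clip fills the width: height = 3995 × 3/5 ≈ 2397.00 px.
Resizing to 3949 px wide multiplies everything by 0.9885: 2397.00 → 2369.40 px.

2369 px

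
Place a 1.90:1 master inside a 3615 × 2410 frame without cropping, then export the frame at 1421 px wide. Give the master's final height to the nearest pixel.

748 px

In the 3615×2410 frame the master fills the width: height = 3615 / 1.900 ≈ 1902.63 px.
Resizing to 1421 px wide multiplies everything by 0.3931: 1902.63 → 747.89 px.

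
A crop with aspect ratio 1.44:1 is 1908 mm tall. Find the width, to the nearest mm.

Width = 1908 × 1.440 = 2747.52.

2748 mm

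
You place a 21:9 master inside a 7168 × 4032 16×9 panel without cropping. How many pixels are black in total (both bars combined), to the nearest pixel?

21:9 (2.333) > 16×9 (1.778), so the master fills the width.
That makes the image 3072.0000 px tall (7168 × 9/21).
Leftover height: 4032 − 3072.0000 = 960.0000 px.
Bar area = 960.0000 × 7168 ≈ 6881280 px.

6881280 pixels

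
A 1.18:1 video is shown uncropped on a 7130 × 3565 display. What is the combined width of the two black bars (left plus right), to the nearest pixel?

1.18:1 (1.180) < Univisium 2:1 (2.000), so the video fills the height.
The video is 3565 × 1.180 ≈ 4206.70 px wide.
Black = 7130 − 4206.70 = 2923.30 px.

2923 px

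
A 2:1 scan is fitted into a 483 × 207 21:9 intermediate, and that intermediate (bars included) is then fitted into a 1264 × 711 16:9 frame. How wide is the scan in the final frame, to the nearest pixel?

2:1 in 483×207: fills the height, so the scan is 414.00 × 207.00.
Second fit — the 21:9 canvas into 1264×711 spans the width: 1264.00 × 541.71 (×2.6170 from 483×207).
The scan scales with it: width 414.00 × 2.6170 ≈ 1083.43.

1083 px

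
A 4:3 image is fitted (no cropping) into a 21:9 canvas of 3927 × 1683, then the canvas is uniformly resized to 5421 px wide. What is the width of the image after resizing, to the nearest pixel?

In the 3927×1683 frame the image fills the height: width = 1683 × 4/3 ≈ 2244.00 px.
Resizing to 5421 px wide multiplies everything by 1.3804: 2244.00 → 3097.71 px.

3098 px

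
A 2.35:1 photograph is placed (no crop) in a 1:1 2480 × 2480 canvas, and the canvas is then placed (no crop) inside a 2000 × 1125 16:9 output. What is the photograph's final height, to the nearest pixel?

2.35:1 in 2480×2480: fills the width, so the photograph is 2480.00 × 1055.32.
The 1:1 canvas is height-limited in 2000×1125, giving 1125.00 × 1125.00; scale factor 0.4536.
So the photograph's height is 1055.32 × 0.4536 ≈ 478.72.

479 px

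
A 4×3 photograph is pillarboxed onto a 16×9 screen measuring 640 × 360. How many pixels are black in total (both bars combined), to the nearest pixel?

57600 pixels

4×3 (1.333) < 16×9 (1.778), so the photograph fills the height.
That makes the image 480.0000 px wide (360 × 4/3).
Leftover width: 640 − 480.0000 = 160.0000 px.
Bar area = 160.0000 × 360 ≈ 57600 px.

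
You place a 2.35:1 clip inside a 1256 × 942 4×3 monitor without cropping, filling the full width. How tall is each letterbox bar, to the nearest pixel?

204 px

The clip is 1256 / 2.350 ≈ 534.47 px tall.
Leftover height: 942 − 534.47 = 407.53 px → 203.77 each side.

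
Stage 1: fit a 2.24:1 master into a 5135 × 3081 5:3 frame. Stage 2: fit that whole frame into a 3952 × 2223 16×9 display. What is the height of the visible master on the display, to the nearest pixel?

1654 px

First fit — 2.24:1 into 5135×3081 spans the width: 5135.00 × 2292.41.
5:3 in 3952×2223: fills the height, so the intermediate becomes 3705.00 × 2223.00 — a scale of ×0.7215.
The master scales with it: height 2292.41 × 0.7215 ≈ 1654.02.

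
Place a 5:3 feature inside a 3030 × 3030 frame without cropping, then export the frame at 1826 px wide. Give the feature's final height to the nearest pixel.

Fitted into 3030×3030, the feature spans the width; its height is 3030 × 3/5 ≈ 1818.00 px.
Resizing to 1826 px wide multiplies everything by 0.6026: 1818.00 → 1095.60 px.

1096 px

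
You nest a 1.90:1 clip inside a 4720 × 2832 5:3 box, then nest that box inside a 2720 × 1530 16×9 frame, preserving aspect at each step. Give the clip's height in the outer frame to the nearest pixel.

Inside the 4720×2832 canvas the clip is width-limited at 4720.00 × 2484.21.
The 5:3 canvas is height-limited in 2720×1530, giving 2550.00 × 1530.00; scale factor 0.5403.
Applying the same ×0.5403: 2484.21 → 1342.11.

1342 px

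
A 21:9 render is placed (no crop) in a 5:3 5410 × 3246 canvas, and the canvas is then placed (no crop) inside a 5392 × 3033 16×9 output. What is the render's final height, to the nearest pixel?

First fit — 21:9 into 5410×3246 spans the width: 5410.00 × 2318.57.
Second fit — the 5:3 canvas into 5392×3033 spans the height: 5055.00 × 3033.00 (×0.9344 from 5410×3246).
The render scales with it: height 2318.57 × 0.9344 ≈ 2166.43.

2166 px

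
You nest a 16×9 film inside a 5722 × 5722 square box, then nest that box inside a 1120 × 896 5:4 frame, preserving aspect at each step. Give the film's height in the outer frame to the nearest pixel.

Inside the 5722×5722 canvas the film is width-limited at 5722.00 × 3218.62.
square in 1120×896: fills the height, so the intermediate becomes 896.00 × 896.00 — a scale of ×0.1566.
The film scales with it: height 3218.62 × 0.1566 ≈ 504.00.

504 px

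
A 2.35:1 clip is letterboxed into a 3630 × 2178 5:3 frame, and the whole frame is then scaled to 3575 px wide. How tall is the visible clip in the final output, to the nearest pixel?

Fitted into 3630×2178, the clip spans the width; its height is 3630 / 2.350 ≈ 1544.68 px.
The frame scales by 3575/3630 = 0.9848; 1544.68 × 0.9848 ≈ 1521.28 px.

1521 px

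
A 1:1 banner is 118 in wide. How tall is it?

118 in

At 1:1, 118 × 1/1 ≈ 118.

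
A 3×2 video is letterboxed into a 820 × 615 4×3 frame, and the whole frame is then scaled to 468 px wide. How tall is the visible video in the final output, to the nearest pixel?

At 820×615 the video is width-limited, so height = 820 × 2/3 ≈ 546.67 px.
The frame scales by 468/820 = 0.5707; 546.67 × 0.5707 ≈ 312.00 px.

312 px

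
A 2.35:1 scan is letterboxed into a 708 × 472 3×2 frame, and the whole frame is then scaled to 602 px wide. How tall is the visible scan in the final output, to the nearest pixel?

256 px

At 708×472 the scan is width-limited, so height = 708 / 2.350 ≈ 301.28 px.
Scaling 708 → 602 is ×0.8503, so the height becomes 301.28 × 0.8503 ≈ 256.17 px.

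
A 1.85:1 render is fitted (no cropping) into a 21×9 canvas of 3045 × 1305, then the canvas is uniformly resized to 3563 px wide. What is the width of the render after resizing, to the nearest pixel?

2825 px

In the 3045×1305 frame the render fills the height: width = 1305 × 1.850 ≈ 2414.25 px.
Scaling 3045 → 3563 is ×1.1701, so the width becomes 2414.25 × 1.1701 ≈ 2824.95 px.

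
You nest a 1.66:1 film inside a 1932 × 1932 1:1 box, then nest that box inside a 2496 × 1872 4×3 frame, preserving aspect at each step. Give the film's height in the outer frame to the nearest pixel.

1128 px

Inside the 1932×1932 canvas the film is width-limited at 1932.00 × 1163.86.
Second fit — the 1:1 canvas into 2496×1872 spans the height: 1872.00 × 1872.00 (×0.9689 from 1932×1932).
The film scales with it: height 1163.86 × 0.9689 ≈ 1127.71.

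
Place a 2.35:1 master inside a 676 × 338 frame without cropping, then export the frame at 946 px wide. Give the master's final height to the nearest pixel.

Fitted into 676×338, the master spans the width; its height is 676 / 2.350 ≈ 287.66 px.
Scaling 676 → 946 is ×1.3994, so the height becomes 287.66 × 1.3994 ≈ 402.55 px.

403 px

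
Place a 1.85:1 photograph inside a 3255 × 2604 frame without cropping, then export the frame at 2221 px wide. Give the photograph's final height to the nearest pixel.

At 3255×2604 the photograph is width-limited, so height = 3255 / 1.850 ≈ 1759.46 px.
The frame scales by 2221/3255 = 0.6823; 1759.46 × 0.6823 ≈ 1200.54 px.

1201 px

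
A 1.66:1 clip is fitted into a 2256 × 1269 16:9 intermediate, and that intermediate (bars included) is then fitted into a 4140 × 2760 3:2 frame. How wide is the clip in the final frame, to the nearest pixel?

1.66:1 in 2256×1269: fills the height, so the clip is 2106.54 × 1269.00.
Second fit — the 16:9 canvas into 4140×2760 spans the width: 4140.00 × 2328.75 (×1.8351 from 2256×1269).
So the clip's width is 2106.54 × 1.8351 ≈ 3865.72.

3866 px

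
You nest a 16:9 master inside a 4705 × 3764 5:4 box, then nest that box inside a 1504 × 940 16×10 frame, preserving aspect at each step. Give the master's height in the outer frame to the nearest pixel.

First fit — 16:9 into 4705×3764 spans the width: 4705.00 × 2646.56.
The 5:4 canvas is height-limited in 1504×940, giving 1175.00 × 940.00; scale factor 0.2497.
So the master's height is 2646.56 × 0.2497 ≈ 660.94.

661 px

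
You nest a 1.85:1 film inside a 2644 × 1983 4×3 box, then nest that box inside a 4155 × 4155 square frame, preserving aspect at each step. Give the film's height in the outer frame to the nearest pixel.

First fit — 1.85:1 into 2644×1983 spans the width: 2644.00 × 1429.19.
4×3 in 4155×4155: fills the width, so the intermediate becomes 4155.00 × 3116.25 — a scale of ×1.5715.
The film scales with it: height 1429.19 × 1.5715 ≈ 2245.95.

2246 px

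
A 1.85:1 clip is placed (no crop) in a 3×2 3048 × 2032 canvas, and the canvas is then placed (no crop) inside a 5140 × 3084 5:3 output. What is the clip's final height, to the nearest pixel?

2501 px

1.85:1 in 3048×2032: fills the width, so the clip is 3048.00 × 1647.57.
The 3×2 canvas is height-limited in 5140×3084, giving 4626.00 × 3084.00; scale factor 1.5177.
The clip scales with it: height 1647.57 × 1.5177 ≈ 2500.54.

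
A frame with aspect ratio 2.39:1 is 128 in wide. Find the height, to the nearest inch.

128 / 2.390 = 53.56.

54 in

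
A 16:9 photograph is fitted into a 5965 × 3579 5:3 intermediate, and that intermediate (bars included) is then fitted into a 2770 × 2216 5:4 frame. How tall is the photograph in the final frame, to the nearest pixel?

1558 px

First fit — 16:9 into 5965×3579 spans the width: 5965.00 × 3355.31.
The 5:3 canvas is width-limited in 2770×2216, giving 2770.00 × 1662.00; scale factor 0.4644.
The photograph scales with it: height 3355.31 × 0.4644 ≈ 1558.12.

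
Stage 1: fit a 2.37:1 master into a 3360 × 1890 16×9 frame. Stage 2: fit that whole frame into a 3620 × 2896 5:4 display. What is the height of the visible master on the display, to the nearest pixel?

1527 px

Inside the 3360×1890 canvas the master is width-limited at 3360.00 × 1417.72.
16×9 in 3620×2896: fills the width, so the intermediate becomes 3620.00 × 2036.25 — a scale of ×1.0774.
Applying the same ×1.0774: 1417.72 → 1527.43.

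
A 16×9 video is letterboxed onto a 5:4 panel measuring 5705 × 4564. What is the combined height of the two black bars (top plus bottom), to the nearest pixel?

16×9 is wider than 5:4, so it spans the full width.
That makes the image 3209.06 px tall (5705 × 9/16).
Leftover height: 4564 − 3209.06 = 1354.94 px.

1355 px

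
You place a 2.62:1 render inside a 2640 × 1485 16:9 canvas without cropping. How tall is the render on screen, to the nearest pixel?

Since 2.620 > 1.778, the render is width-limited.
That makes the image 1007.63 px tall (2640 / 2.620).

1008 px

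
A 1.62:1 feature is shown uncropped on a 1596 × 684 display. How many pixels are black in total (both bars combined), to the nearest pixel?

333737 pixels

1.62:1 is narrower than 21×9, so it spans the full height.
Content width = 684 × 1.620 ≈ 1108.0800 px.
Black = 1596 − 1108.0800 = 487.9200 px.
That's 487.9200 × 684 ≈ 333737 black pixels.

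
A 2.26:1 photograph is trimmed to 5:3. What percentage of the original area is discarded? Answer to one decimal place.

26.3%

Going from 2.26:1 to 5:3 means cutting width while keeping height.
Area ratio = (1.667)/(2.260) = 73.75%; the remaining 26.25% is cropped out.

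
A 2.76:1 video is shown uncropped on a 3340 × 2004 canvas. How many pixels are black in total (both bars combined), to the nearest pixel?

2651476 pixels

2.76:1 is wider than 5:3, so it spans the full width.
The video is 3340 / 2.760 ≈ 1210.1449 px tall.
Leftover height: 2004 − 1210.1449 = 793.8551 px.
That's 793.8551 × 3340 ≈ 2651476 black pixels.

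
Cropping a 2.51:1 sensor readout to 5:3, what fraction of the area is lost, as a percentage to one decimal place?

Going from 2.51:1 to 5:3 means cutting width while keeping height.
Area ratio = (1.667)/(2.510) = 66.40%; the remaining 33.60% is cropped out.

33.6%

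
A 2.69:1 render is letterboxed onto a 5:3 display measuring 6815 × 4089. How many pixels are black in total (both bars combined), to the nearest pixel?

2.69:1 is wider than 5:3, so it spans the full width.
That makes the image 2533.4572 px tall (6815 / 2.690).
4089 − 2533.4572 = 1555.5428 px of bars.
Across the 6815-px span: 1555.5428 × 6815 ≈ 10601024 px.

10601024 pixels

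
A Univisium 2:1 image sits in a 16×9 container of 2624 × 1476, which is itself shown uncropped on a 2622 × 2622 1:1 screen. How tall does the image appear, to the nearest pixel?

1311 px

Univisium 2:1 in 2624×1476: fills the width, so the image is 2624.00 × 1312.00.
16×9 in 2622×2622: fills the width, so the intermediate becomes 2622.00 × 1474.88 — a scale of ×0.9992.
The image scales with it: height 1312.00 × 0.9992 ≈ 1311.00.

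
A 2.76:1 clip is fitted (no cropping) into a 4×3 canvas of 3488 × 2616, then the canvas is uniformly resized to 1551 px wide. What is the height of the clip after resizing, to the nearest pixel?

At 3488×2616 the clip is width-limited, so height = 3488 / 2.760 ≈ 1263.77 px.
Resizing to 1551 px wide multiplies everything by 0.4447: 1263.77 → 561.96 px.

562 px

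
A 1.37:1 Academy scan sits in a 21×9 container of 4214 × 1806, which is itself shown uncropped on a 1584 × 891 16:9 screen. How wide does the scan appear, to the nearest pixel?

930 px

First fit — 1.37:1 Academy into 4214×1806 spans the height: 2474.22 × 1806.00.
Second fit — the 21×9 canvas into 1584×891 spans the width: 1584.00 × 678.86 (×0.3759 from 4214×1806).
So the scan's width is 2474.22 × 0.3759 ≈ 930.03.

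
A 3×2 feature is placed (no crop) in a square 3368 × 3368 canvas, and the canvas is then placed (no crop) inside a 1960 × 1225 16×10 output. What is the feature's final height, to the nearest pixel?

Inside the 3368×3368 canvas the feature is width-limited at 3368.00 × 2245.33.
square in 1960×1225: fills the height, so the intermediate becomes 1225.00 × 1225.00 — a scale of ×0.3637.
Applying the same ×0.3637: 2245.33 → 816.67.

817 px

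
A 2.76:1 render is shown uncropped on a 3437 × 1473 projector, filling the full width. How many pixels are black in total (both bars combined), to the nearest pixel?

The render is 3437 / 2.760 ≈ 1245.2899 px tall.
1473 − 1245.2899 = 227.7101 px of bars.
Bar area = 227.7101 × 3437 ≈ 782640 px.

782640 pixels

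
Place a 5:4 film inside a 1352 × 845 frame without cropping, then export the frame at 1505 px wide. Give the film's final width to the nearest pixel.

Fitted into 1352×845, the film spans the height; its width is 845 × 5/4 ≈ 1056.25 px.
The frame scales by 1505/1352 = 1.1132; 1056.25 × 1.1132 ≈ 1175.78 px.

1176 px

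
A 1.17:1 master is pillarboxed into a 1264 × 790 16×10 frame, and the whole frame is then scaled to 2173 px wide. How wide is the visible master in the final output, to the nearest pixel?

In the 1264×790 frame the master fills the height: width = 790 × 1.170 ≈ 924.30 px.
The frame scales by 2173/1264 = 1.7191; 924.30 × 1.7191 ≈ 1589.01 px.

1589 px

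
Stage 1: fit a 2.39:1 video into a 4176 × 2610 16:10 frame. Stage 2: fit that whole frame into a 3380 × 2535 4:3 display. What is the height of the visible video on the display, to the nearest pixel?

2.39:1 in 4176×2610: fills the width, so the video is 4176.00 × 1747.28.
Second fit — the 16:10 canvas into 3380×2535 spans the width: 3380.00 × 2112.50 (×0.8094 from 4176×2610).
The video scales with it: height 1747.28 × 0.8094 ≈ 1414.23.

1414 px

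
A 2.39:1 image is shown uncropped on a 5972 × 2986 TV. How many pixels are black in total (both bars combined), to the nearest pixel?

2.39:1 (2.390) > 2:1 (2.000), so the image fills the width.
That makes the image 2498.7448 px tall (5972 / 2.390).
2986 − 2498.7448 = 487.2552 px of bars.
That's 487.2552 × 5972 ≈ 2909888 black pixels.

2909888 pixels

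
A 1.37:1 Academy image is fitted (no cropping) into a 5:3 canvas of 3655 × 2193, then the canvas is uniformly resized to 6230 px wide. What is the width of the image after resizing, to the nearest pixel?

In the 3655×2193 frame the image fills the height: width = 2193 × 1.370 ≈ 3004.41 px.
The frame scales by 6230/3655 = 1.7045; 3004.41 × 1.7045 ≈ 5121.06 px.

5121 px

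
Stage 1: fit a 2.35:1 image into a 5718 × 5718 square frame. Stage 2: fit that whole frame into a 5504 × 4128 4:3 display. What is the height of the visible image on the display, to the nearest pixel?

1757 px

Inside the 5718×5718 canvas the image is width-limited at 5718.00 × 2433.19.
Second fit — the square canvas into 5504×4128 spans the height: 4128.00 × 4128.00 (×0.7219 from 5718×5718).
So the image's height is 2433.19 × 0.7219 ≈ 1756.60.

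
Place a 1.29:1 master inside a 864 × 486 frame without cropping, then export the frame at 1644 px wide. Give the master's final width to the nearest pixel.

1193 px

In the 864×486 frame the master fills the height: width = 486 × 1.290 ≈ 626.94 px.
Resizing to 1644 px wide multiplies everything by 1.9028: 626.94 → 1192.93 px.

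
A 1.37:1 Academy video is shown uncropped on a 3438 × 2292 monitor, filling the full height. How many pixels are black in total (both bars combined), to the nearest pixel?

682924 pixels

The video is 2292 × 1.370 ≈ 3140.0400 px wide.
Black = 3438 − 3140.0400 = 297.9600 px.
Bar area = 297.9600 × 2292 ≈ 682924 px.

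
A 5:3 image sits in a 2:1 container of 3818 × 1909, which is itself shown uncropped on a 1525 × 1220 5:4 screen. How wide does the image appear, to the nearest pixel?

1271 px

First fit — 5:3 into 3818×1909 spans the height: 3181.67 × 1909.00.
2:1 in 1525×1220: fills the width, so the intermediate becomes 1525.00 × 762.50 — a scale of ×0.3994.
The image scales with it: width 3181.67 × 0.3994 ≈ 1270.83.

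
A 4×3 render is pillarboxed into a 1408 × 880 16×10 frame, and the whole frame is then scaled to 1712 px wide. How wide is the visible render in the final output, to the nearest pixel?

1427 px

At 1408×880 the render is height-limited, so width = 880 × 4/3 ≈ 1173.33 px.
The frame scales by 1712/1408 = 1.2159; 1173.33 × 1.2159 ≈ 1426.67 px.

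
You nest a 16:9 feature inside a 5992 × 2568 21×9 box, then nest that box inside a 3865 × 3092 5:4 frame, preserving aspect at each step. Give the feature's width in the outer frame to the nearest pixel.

2945 px

Inside the 5992×2568 canvas the feature is height-limited at 4565.33 × 2568.00.
Second fit — the 21×9 canvas into 3865×3092 spans the width: 3865.00 × 1656.43 (×0.6450 from 5992×2568).
Applying the same ×0.6450: 4565.33 → 2944.76.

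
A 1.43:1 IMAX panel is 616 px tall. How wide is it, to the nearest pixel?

At 1.43:1 IMAX, 616 × 1.430 ≈ 880.88.

881 px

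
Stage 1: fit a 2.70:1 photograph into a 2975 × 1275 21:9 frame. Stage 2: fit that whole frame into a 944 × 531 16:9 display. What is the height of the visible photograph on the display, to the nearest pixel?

350 px

First fit — 2.70:1 into 2975×1275 spans the width: 2975.00 × 1101.85.
Second fit — the 21:9 canvas into 944×531 spans the width: 944.00 × 404.57 (×0.3173 from 2975×1275).
Applying the same ×0.3173: 1101.85 → 349.63.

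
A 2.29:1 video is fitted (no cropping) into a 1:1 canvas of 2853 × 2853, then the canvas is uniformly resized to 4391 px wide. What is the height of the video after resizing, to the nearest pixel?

1917 px

In the 2853×2853 frame the video fills the width: height = 2853 / 2.290 ≈ 1245.85 px.
Scaling 2853 → 4391 is ×1.5391, so the height becomes 1245.85 × 1.5391 ≈ 1917.47 px.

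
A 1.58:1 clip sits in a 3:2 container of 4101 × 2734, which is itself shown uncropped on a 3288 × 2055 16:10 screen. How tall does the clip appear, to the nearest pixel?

1951 px

1.58:1 in 4101×2734: fills the width, so the clip is 4101.00 × 2595.57.
Second fit — the 3:2 canvas into 3288×2055 spans the height: 3082.50 × 2055.00 (×0.7516 from 4101×2734).
Applying the same ×0.7516: 2595.57 → 1950.95.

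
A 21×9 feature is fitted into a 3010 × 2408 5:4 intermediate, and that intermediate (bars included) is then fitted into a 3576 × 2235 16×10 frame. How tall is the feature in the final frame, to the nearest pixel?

First fit — 21×9 into 3010×2408 spans the width: 3010.00 × 1290.00.
5:4 in 3576×2235: fills the height, so the intermediate becomes 2793.75 × 2235.00 — a scale of ×0.9282.
The feature scales with it: height 1290.00 × 0.9282 ≈ 1197.32.

1197 px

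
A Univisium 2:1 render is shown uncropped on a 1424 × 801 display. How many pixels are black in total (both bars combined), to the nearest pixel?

Since 2.000 > 1.778, the render is width-limited.
The render is 1424 × 1/2 ≈ 712.0000 px tall.
Black = 801 − 712.0000 = 89.0000 px.
Across the 1424-px span: 89.0000 × 1424 ≈ 126736 px.

126736 pixels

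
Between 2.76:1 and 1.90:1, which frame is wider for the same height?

2.76:1

2.76 and 1.9; 2.76 > 1.9.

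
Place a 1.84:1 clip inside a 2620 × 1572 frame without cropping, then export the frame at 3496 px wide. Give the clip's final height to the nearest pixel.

1900 px

At 2620×1572 the clip is width-limited, so height = 2620 / 1.840 ≈ 1423.91 px.
Resizing to 3496 px wide multiplies everything by 1.3344: 1423.91 → 1900.00 px.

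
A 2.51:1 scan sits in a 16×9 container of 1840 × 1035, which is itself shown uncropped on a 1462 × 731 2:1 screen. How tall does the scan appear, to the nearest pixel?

2.51:1 in 1840×1035: fills the width, so the scan is 1840.00 × 733.07.
Second fit — the 16×9 canvas into 1462×731 spans the height: 1299.56 × 731.00 (×0.7063 from 1840×1035).
Applying the same ×0.7063: 733.07 → 517.75.

518 px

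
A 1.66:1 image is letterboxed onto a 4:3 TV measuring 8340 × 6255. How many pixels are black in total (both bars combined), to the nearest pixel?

10265736 pixels

1.66:1 is wider than 4:3, so it spans the full width.
Content height = 8340 / 1.660 ≈ 5024.0964 px.
6255 − 5024.0964 = 1230.9036 px of bars.
Across the 8340-px span: 1230.9036 × 8340 ≈ 10265736 px.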